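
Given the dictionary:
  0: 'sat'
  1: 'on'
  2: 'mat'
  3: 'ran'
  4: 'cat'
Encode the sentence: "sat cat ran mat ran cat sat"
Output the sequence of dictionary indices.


Look up each word in the dictionary:
  'sat' -> 0
  'cat' -> 4
  'ran' -> 3
  'mat' -> 2
  'ran' -> 3
  'cat' -> 4
  'sat' -> 0

Encoded: [0, 4, 3, 2, 3, 4, 0]


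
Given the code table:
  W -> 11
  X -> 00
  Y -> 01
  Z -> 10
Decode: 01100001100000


Decoding:
01 -> Y
10 -> Z
00 -> X
01 -> Y
10 -> Z
00 -> X
00 -> X


Result: YZXYZXX


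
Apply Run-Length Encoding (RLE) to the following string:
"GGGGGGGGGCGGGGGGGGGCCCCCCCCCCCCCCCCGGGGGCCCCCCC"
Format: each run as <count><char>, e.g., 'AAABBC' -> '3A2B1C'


Scanning runs left to right:
  i=0: run of 'G' x 9 -> '9G'
  i=9: run of 'C' x 1 -> '1C'
  i=10: run of 'G' x 9 -> '9G'
  i=19: run of 'C' x 16 -> '16C'
  i=35: run of 'G' x 5 -> '5G'
  i=40: run of 'C' x 7 -> '7C'

RLE = 9G1C9G16C5G7C


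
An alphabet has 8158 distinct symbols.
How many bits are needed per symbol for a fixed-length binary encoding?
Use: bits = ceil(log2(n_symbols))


log2(8158) = 12.994
Bracket: 2^12 = 4096 < 8158 <= 2^13 = 8192
So ceil(log2(8158)) = 13

bits = ceil(log2(8158)) = ceil(12.994) = 13 bits


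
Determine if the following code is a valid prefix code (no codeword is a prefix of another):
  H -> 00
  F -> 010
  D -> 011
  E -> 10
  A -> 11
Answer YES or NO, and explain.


Checking each pair (does one codeword prefix another?):
  H='00' vs F='010': no prefix
  H='00' vs D='011': no prefix
  H='00' vs E='10': no prefix
  H='00' vs A='11': no prefix
  F='010' vs H='00': no prefix
  F='010' vs D='011': no prefix
  F='010' vs E='10': no prefix
  F='010' vs A='11': no prefix
  D='011' vs H='00': no prefix
  D='011' vs F='010': no prefix
  D='011' vs E='10': no prefix
  D='011' vs A='11': no prefix
  E='10' vs H='00': no prefix
  E='10' vs F='010': no prefix
  E='10' vs D='011': no prefix
  E='10' vs A='11': no prefix
  A='11' vs H='00': no prefix
  A='11' vs F='010': no prefix
  A='11' vs D='011': no prefix
  A='11' vs E='10': no prefix
No violation found over all pairs.

YES -- this is a valid prefix code. No codeword is a prefix of any other codeword.


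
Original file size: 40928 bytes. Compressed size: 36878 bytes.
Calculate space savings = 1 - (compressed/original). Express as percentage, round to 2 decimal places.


ratio = compressed/original = 36878/40928 = 0.901046
savings = 1 - ratio = 1 - 0.901046 = 0.098954
as a percentage: 0.098954 * 100 = 9.9%

Space savings = 1 - 36878/40928 = 9.9%


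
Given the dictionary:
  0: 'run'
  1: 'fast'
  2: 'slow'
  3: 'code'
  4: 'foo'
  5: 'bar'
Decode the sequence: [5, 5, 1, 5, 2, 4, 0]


Look up each index in the dictionary:
  5 -> 'bar'
  5 -> 'bar'
  1 -> 'fast'
  5 -> 'bar'
  2 -> 'slow'
  4 -> 'foo'
  0 -> 'run'

Decoded: "bar bar fast bar slow foo run"


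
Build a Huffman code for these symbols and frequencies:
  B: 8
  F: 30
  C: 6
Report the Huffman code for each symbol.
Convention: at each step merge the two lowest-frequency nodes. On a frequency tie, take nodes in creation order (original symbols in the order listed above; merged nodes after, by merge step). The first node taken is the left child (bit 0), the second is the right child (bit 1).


Huffman tree construction:
Step 1: Merge C(6) + B(8) = 14
Step 2: Merge (C+B)(14) + F(30) = 44
Read each symbol's code off the tree from the root (left child = 0, right child = 1).

Codes:
  B: 01 (length 2)
  F: 1 (length 1)
  C: 00 (length 2)
Average code length: 58/44 = 1.3182 bits/symbol


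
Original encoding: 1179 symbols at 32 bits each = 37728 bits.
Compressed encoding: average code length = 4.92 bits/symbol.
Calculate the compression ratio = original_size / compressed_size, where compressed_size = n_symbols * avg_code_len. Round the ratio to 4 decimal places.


original_size = n_symbols * orig_bits = 1179 * 32 = 37728 bits
compressed_size = n_symbols * avg_code_len = 1179 * 4.92 = 5800.68 bits
ratio = original_size / compressed_size = 37728 / 5800.68 = 6.5041

Compression ratio = 6.5041


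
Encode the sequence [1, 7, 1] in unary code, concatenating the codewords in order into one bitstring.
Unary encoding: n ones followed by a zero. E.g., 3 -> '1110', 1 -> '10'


Encode each number as n ones followed by a terminating 0:
  1 -> 10 (2 bits)
  7 -> 11111110 (8 bits)
  1 -> 10 (2 bits)
Total length = 2 + 8 + 2 = 12 bits.

Unary([1, 7, 1]) = 101111111010 (12 bits)


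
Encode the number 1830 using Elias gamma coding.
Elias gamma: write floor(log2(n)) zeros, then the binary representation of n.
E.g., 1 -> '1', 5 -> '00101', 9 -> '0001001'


num_bits = floor(log2(1830)) + 1 = 11
leading_zeros = num_bits - 1 = 10
binary(1830) = 11100100110

Elias gamma(1830) = '0000000000' + '11100100110' = 000000000011100100110 (21 bits)


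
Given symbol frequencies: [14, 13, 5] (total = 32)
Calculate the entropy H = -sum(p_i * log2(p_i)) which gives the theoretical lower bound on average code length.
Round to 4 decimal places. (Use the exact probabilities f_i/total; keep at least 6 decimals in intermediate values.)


Per-symbol terms -p_i * log2(p_i) with p_i = f_i/32:
  p = 14/32 = 0.437500: log2(p) = -1.192645, -p*log2(p) = 0.521782
  p = 13/32 = 0.406250: log2(p) = -1.299560, -p*log2(p) = 0.527946
  p = 5/32 = 0.156250: log2(p) = -2.678072, -p*log2(p) = 0.418449
H = 0.521782 + 0.527946 + 0.418449 = 1.468177

H = 1.4682 bits/symbol


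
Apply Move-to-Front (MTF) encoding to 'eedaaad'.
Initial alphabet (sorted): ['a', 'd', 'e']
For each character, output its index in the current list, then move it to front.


MTF encoding:
'e': index 2 in ['a', 'd', 'e'] -> ['e', 'a', 'd']
'e': index 0 in ['e', 'a', 'd'] -> ['e', 'a', 'd']
'd': index 2 in ['e', 'a', 'd'] -> ['d', 'e', 'a']
'a': index 2 in ['d', 'e', 'a'] -> ['a', 'd', 'e']
'a': index 0 in ['a', 'd', 'e'] -> ['a', 'd', 'e']
'a': index 0 in ['a', 'd', 'e'] -> ['a', 'd', 'e']
'd': index 1 in ['a', 'd', 'e'] -> ['d', 'a', 'e']


Output: [2, 0, 2, 2, 0, 0, 1]


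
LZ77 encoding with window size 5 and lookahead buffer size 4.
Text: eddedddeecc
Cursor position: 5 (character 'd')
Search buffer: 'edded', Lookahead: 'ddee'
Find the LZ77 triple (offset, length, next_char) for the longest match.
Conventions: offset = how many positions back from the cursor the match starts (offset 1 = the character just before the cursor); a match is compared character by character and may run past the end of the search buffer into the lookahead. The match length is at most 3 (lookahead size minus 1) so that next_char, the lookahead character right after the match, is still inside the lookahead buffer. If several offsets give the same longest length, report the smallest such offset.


Try each offset into the search buffer:
  offset=1 (pos 4, char 'd'): match length 2
  offset=2 (pos 3, char 'e'): match length 0
  offset=3 (pos 2, char 'd'): match length 1
  offset=4 (pos 1, char 'd'): match length 3
  offset=5 (pos 0, char 'e'): match length 0
Longest match has length 3 at offset 4.
next_char = character at position 5 + 3 = 8 -> 'e'

Best match: offset=4, length=3 (matching 'dde' starting at position 1)
LZ77 triple: (4, 3, 'e')


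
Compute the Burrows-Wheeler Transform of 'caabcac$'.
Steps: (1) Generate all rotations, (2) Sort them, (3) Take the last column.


Rotations (sorted):
  0: $caabcac -> last char: c
  1: aabcac$c -> last char: c
  2: abcac$ca -> last char: a
  3: ac$caabc -> last char: c
  4: bcac$caa -> last char: a
  5: c$caabca -> last char: a
  6: caabcac$ -> last char: $
  7: cac$caab -> last char: b


BWT = ccacaa$b


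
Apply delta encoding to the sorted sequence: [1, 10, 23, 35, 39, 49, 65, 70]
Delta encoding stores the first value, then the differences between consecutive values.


First value: 1
Deltas:
  10 - 1 = 9
  23 - 10 = 13
  35 - 23 = 12
  39 - 35 = 4
  49 - 39 = 10
  65 - 49 = 16
  70 - 65 = 5


Delta encoded: [1, 9, 13, 12, 4, 10, 16, 5]


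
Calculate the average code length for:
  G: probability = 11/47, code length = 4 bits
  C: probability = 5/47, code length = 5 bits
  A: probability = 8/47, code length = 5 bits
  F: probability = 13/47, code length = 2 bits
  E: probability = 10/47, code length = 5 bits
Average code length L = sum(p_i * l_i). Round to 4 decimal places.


Weighted contributions p_i * l_i:
  G: (11/47) * 4 = 44/47
  C: (5/47) * 5 = 25/47
  A: (8/47) * 5 = 40/47
  F: (13/47) * 2 = 26/47
  E: (10/47) * 5 = 50/47
Sum = (44 + 25 + 40 + 26 + 50)/47 = 185/47

L = 185/47 = 3.9362 bits/symbol


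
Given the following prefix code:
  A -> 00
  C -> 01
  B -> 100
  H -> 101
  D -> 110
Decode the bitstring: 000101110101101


Decoding step by step:
Bits 00 -> A
Bits 01 -> C
Bits 01 -> C
Bits 110 -> D
Bits 101 -> H
Bits 101 -> H


Decoded message: ACCDHH


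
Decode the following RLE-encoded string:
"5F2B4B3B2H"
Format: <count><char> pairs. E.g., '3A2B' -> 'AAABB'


Expanding each <count><char> pair:
  5F -> 'FFFFF'
  2B -> 'BB'
  4B -> 'BBBB'
  3B -> 'BBB'
  2H -> 'HH'

Decoded = FFFFFBBBBBBBBBHH


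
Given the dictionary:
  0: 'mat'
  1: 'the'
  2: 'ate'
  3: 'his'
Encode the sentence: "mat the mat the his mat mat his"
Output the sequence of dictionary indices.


Look up each word in the dictionary:
  'mat' -> 0
  'the' -> 1
  'mat' -> 0
  'the' -> 1
  'his' -> 3
  'mat' -> 0
  'mat' -> 0
  'his' -> 3

Encoded: [0, 1, 0, 1, 3, 0, 0, 3]


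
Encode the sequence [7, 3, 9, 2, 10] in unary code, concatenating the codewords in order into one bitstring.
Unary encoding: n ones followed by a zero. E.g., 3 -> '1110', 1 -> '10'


Encode each number as n ones followed by a terminating 0:
  7 -> 11111110 (8 bits)
  3 -> 1110 (4 bits)
  9 -> 1111111110 (10 bits)
  2 -> 110 (3 bits)
  10 -> 11111111110 (11 bits)
Total length = 8 + 4 + 10 + 3 + 11 = 36 bits.

Unary([7, 3, 9, 2, 10]) = 111111101110111111111011011111111110 (36 bits)


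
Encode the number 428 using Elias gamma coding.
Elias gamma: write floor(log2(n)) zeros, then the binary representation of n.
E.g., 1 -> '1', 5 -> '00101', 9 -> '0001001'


num_bits = floor(log2(428)) + 1 = 9
leading_zeros = num_bits - 1 = 8
binary(428) = 110101100

Elias gamma(428) = '00000000' + '110101100' = 00000000110101100 (17 bits)


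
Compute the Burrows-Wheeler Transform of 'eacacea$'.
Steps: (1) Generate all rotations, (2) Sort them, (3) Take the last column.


Rotations (sorted):
  0: $eacacea -> last char: a
  1: a$eacace -> last char: e
  2: acacea$e -> last char: e
  3: acea$eac -> last char: c
  4: cacea$ea -> last char: a
  5: cea$eaca -> last char: a
  6: ea$eacac -> last char: c
  7: eacacea$ -> last char: $


BWT = aeecaac$


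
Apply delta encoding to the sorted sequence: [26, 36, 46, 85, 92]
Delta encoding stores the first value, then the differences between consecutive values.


First value: 26
Deltas:
  36 - 26 = 10
  46 - 36 = 10
  85 - 46 = 39
  92 - 85 = 7


Delta encoded: [26, 10, 10, 39, 7]


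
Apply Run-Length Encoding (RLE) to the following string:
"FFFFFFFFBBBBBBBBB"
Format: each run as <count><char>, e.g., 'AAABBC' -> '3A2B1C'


Scanning runs left to right:
  i=0: run of 'F' x 8 -> '8F'
  i=8: run of 'B' x 9 -> '9B'

RLE = 8F9B


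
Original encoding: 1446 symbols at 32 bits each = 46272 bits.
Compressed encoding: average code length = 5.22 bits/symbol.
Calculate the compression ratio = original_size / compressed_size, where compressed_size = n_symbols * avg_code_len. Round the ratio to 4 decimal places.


original_size = n_symbols * orig_bits = 1446 * 32 = 46272 bits
compressed_size = n_symbols * avg_code_len = 1446 * 5.22 = 7548.12 bits
ratio = original_size / compressed_size = 46272 / 7548.12 = 6.1303

Compression ratio = 6.1303


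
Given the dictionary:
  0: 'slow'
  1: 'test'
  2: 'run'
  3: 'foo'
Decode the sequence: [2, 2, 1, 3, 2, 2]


Look up each index in the dictionary:
  2 -> 'run'
  2 -> 'run'
  1 -> 'test'
  3 -> 'foo'
  2 -> 'run'
  2 -> 'run'

Decoded: "run run test foo run run"


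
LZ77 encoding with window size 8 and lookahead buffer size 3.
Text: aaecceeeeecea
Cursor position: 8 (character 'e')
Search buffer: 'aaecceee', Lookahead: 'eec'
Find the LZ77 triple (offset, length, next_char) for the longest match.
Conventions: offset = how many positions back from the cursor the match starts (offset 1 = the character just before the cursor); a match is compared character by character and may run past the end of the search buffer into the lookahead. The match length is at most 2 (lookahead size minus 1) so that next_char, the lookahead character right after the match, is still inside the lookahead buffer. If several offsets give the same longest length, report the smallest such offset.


Try each offset into the search buffer:
  offset=1 (pos 7, char 'e'): match length 2
  offset=2 (pos 6, char 'e'): match length 2
  offset=3 (pos 5, char 'e'): match length 2
  offset=4 (pos 4, char 'c'): match length 0
  offset=5 (pos 3, char 'c'): match length 0
  offset=6 (pos 2, char 'e'): match length 1
  offset=7 (pos 1, char 'a'): match length 0
  offset=8 (pos 0, char 'a'): match length 0
Longest match has length 2, found at offsets 1, 2, 3; take the smallest, offset 1.
next_char = character at position 8 + 2 = 10 -> 'c'

Best match: offset=1, length=2 (matching 'ee' starting at position 7)
LZ77 triple: (1, 2, 'c')


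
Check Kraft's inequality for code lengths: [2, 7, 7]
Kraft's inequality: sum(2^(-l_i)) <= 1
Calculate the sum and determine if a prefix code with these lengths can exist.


Sum = 2^(-2) + 2^(-7) + 2^(-7)
    = 0.25 + 0.0078125 + 0.0078125
    = 34/128 = 0.265625
Since 0.265625 <= 1, Kraft's inequality IS satisfied.
A prefix code with these lengths CAN exist.

Kraft sum = 0.265625. Satisfied.


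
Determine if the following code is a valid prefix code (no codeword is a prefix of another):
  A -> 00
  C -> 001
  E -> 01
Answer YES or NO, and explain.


Checking each pair (does one codeword prefix another?):
  A='00' vs C='001': prefix -- VIOLATION

NO -- this is NOT a valid prefix code. A (00) is a prefix of C (001).


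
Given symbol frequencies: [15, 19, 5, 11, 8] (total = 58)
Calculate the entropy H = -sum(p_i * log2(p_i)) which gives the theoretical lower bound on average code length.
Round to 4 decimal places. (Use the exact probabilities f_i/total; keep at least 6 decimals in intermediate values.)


Per-symbol terms -p_i * log2(p_i) with p_i = f_i/58:
  p = 15/58 = 0.258621: log2(p) = -1.951090, -p*log2(p) = 0.504592
  p = 19/58 = 0.327586: log2(p) = -1.610053, -p*log2(p) = 0.527431
  p = 5/58 = 0.086207: log2(p) = -3.536053, -p*log2(p) = 0.304832
  p = 11/58 = 0.189655: log2(p) = -2.398549, -p*log2(p) = 0.454897
  p = 8/58 = 0.137931: log2(p) = -2.857981, -p*log2(p) = 0.394204
H = 0.504592 + 0.527431 + 0.304832 + 0.454897 + 0.394204 = 2.185956

H = 2.186 bits/symbol


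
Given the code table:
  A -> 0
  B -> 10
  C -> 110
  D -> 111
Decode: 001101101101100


Decoding:
0 -> A
0 -> A
110 -> C
110 -> C
110 -> C
110 -> C
0 -> A


Result: AACCCCA


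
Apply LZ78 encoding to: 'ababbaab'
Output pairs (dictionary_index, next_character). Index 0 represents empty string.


LZ78 encoding steps:
Dictionary: {0: ''}
Step 1: w='' (idx 0), next='a' -> output (0, 'a'), add 'a' as idx 1
Step 2: w='' (idx 0), next='b' -> output (0, 'b'), add 'b' as idx 2
Step 3: w='a' (idx 1), next='b' -> output (1, 'b'), add 'ab' as idx 3
Step 4: w='b' (idx 2), next='a' -> output (2, 'a'), add 'ba' as idx 4
Step 5: w='ab' (idx 3), end of input -> output (3, '')


Encoded: [(0, 'a'), (0, 'b'), (1, 'b'), (2, 'a'), (3, '')]


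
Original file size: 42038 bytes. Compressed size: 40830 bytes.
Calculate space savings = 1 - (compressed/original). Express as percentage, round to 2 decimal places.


ratio = compressed/original = 40830/42038 = 0.971264
savings = 1 - ratio = 1 - 0.971264 = 0.028736
as a percentage: 0.028736 * 100 = 2.87%

Space savings = 1 - 40830/42038 = 2.87%


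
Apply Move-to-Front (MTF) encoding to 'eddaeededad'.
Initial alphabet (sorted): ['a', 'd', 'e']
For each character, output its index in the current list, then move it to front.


MTF encoding:
'e': index 2 in ['a', 'd', 'e'] -> ['e', 'a', 'd']
'd': index 2 in ['e', 'a', 'd'] -> ['d', 'e', 'a']
'd': index 0 in ['d', 'e', 'a'] -> ['d', 'e', 'a']
'a': index 2 in ['d', 'e', 'a'] -> ['a', 'd', 'e']
'e': index 2 in ['a', 'd', 'e'] -> ['e', 'a', 'd']
'e': index 0 in ['e', 'a', 'd'] -> ['e', 'a', 'd']
'd': index 2 in ['e', 'a', 'd'] -> ['d', 'e', 'a']
'e': index 1 in ['d', 'e', 'a'] -> ['e', 'd', 'a']
'd': index 1 in ['e', 'd', 'a'] -> ['d', 'e', 'a']
'a': index 2 in ['d', 'e', 'a'] -> ['a', 'd', 'e']
'd': index 1 in ['a', 'd', 'e'] -> ['d', 'a', 'e']


Output: [2, 2, 0, 2, 2, 0, 2, 1, 1, 2, 1]


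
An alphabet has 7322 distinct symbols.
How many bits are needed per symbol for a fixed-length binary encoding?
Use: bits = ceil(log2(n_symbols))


log2(7322) = 12.838
Bracket: 2^12 = 4096 < 7322 <= 2^13 = 8192
So ceil(log2(7322)) = 13

bits = ceil(log2(7322)) = ceil(12.838) = 13 bits


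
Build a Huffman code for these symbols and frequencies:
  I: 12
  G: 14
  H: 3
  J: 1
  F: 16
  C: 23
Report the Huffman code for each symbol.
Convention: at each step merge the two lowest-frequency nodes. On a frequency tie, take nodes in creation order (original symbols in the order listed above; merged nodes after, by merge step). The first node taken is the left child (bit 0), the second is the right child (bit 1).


Huffman tree construction:
Step 1: Merge J(1) + H(3) = 4
Step 2: Merge (J+H)(4) + I(12) = 16
Step 3: Merge G(14) + F(16) = 30
Step 4: Merge ((J+H)+I)(16) + C(23) = 39
Step 5: Merge (G+F)(30) + (((J+H)+I)+C)(39) = 69
Read each symbol's code off the tree from the root (left child = 0, right child = 1).

Codes:
  I: 101 (length 3)
  G: 00 (length 2)
  H: 1001 (length 4)
  J: 1000 (length 4)
  F: 01 (length 2)
  C: 11 (length 2)
Average code length: 158/69 = 2.2899 bits/symbol


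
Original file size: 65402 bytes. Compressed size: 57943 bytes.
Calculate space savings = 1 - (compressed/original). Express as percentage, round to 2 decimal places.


ratio = compressed/original = 57943/65402 = 0.885951
savings = 1 - ratio = 1 - 0.885951 = 0.114049
as a percentage: 0.114049 * 100 = 11.4%

Space savings = 1 - 57943/65402 = 11.4%


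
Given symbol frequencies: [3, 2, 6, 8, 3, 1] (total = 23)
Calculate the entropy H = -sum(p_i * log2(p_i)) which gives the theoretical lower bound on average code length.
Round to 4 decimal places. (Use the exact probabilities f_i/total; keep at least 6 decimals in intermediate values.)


Per-symbol terms -p_i * log2(p_i) with p_i = f_i/23:
  p = 3/23 = 0.130435: log2(p) = -2.938599, -p*log2(p) = 0.383296
  p = 2/23 = 0.086957: log2(p) = -3.523562, -p*log2(p) = 0.306397
  p = 6/23 = 0.260870: log2(p) = -1.938599, -p*log2(p) = 0.505722
  p = 8/23 = 0.347826: log2(p) = -1.523562, -p*log2(p) = 0.529935
  p = 3/23 = 0.130435: log2(p) = -2.938599, -p*log2(p) = 0.383296
  p = 1/23 = 0.043478: log2(p) = -4.523562, -p*log2(p) = 0.196677
H = 0.383296 + 0.306397 + 0.505722 + 0.529935 + 0.383296 + 0.196677 = 2.305323

H = 2.3053 bits/symbol


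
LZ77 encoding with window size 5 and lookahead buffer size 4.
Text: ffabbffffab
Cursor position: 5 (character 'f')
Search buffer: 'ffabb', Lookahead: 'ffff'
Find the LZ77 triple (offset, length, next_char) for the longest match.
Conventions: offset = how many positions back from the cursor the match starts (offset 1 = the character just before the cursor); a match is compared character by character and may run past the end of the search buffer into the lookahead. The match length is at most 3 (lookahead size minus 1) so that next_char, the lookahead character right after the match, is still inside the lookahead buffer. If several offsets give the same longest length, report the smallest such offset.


Try each offset into the search buffer:
  offset=1 (pos 4, char 'b'): match length 0
  offset=2 (pos 3, char 'b'): match length 0
  offset=3 (pos 2, char 'a'): match length 0
  offset=4 (pos 1, char 'f'): match length 1
  offset=5 (pos 0, char 'f'): match length 2
Longest match has length 2 at offset 5.
next_char = character at position 5 + 2 = 7 -> 'f'

Best match: offset=5, length=2 (matching 'ff' starting at position 0)
LZ77 triple: (5, 2, 'f')


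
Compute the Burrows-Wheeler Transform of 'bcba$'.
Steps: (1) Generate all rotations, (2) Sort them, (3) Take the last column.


Rotations (sorted):
  0: $bcba -> last char: a
  1: a$bcb -> last char: b
  2: ba$bc -> last char: c
  3: bcba$ -> last char: $
  4: cba$b -> last char: b


BWT = abc$b


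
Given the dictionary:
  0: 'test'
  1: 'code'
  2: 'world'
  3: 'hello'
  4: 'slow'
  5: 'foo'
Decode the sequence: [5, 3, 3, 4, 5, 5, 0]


Look up each index in the dictionary:
  5 -> 'foo'
  3 -> 'hello'
  3 -> 'hello'
  4 -> 'slow'
  5 -> 'foo'
  5 -> 'foo'
  0 -> 'test'

Decoded: "foo hello hello slow foo foo test"


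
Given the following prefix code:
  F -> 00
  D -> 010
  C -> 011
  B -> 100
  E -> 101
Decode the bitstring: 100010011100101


Decoding step by step:
Bits 100 -> B
Bits 010 -> D
Bits 011 -> C
Bits 100 -> B
Bits 101 -> E


Decoded message: BDCBE


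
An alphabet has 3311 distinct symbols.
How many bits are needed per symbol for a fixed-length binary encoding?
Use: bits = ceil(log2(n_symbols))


log2(3311) = 11.6931
Bracket: 2^11 = 2048 < 3311 <= 2^12 = 4096
So ceil(log2(3311)) = 12

bits = ceil(log2(3311)) = ceil(11.6931) = 12 bits


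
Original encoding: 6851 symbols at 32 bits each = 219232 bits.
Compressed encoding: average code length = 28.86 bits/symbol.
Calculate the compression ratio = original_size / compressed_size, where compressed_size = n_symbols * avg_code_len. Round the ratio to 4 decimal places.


original_size = n_symbols * orig_bits = 6851 * 32 = 219232 bits
compressed_size = n_symbols * avg_code_len = 6851 * 28.86 = 197719.86 bits
ratio = original_size / compressed_size = 219232 / 197719.86 = 1.1088

Compression ratio = 1.1088


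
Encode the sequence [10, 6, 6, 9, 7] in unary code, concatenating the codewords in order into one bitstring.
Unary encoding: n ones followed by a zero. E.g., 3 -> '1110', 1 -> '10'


Encode each number as n ones followed by a terminating 0:
  10 -> 11111111110 (11 bits)
  6 -> 1111110 (7 bits)
  6 -> 1111110 (7 bits)
  9 -> 1111111110 (10 bits)
  7 -> 11111110 (8 bits)
Total length = 11 + 7 + 7 + 10 + 8 = 43 bits.

Unary([10, 6, 6, 9, 7]) = 1111111111011111101111110111111111011111110 (43 bits)


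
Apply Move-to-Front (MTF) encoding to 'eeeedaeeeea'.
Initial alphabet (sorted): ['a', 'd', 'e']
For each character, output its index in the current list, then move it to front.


MTF encoding:
'e': index 2 in ['a', 'd', 'e'] -> ['e', 'a', 'd']
'e': index 0 in ['e', 'a', 'd'] -> ['e', 'a', 'd']
'e': index 0 in ['e', 'a', 'd'] -> ['e', 'a', 'd']
'e': index 0 in ['e', 'a', 'd'] -> ['e', 'a', 'd']
'd': index 2 in ['e', 'a', 'd'] -> ['d', 'e', 'a']
'a': index 2 in ['d', 'e', 'a'] -> ['a', 'd', 'e']
'e': index 2 in ['a', 'd', 'e'] -> ['e', 'a', 'd']
'e': index 0 in ['e', 'a', 'd'] -> ['e', 'a', 'd']
'e': index 0 in ['e', 'a', 'd'] -> ['e', 'a', 'd']
'e': index 0 in ['e', 'a', 'd'] -> ['e', 'a', 'd']
'a': index 1 in ['e', 'a', 'd'] -> ['a', 'e', 'd']


Output: [2, 0, 0, 0, 2, 2, 2, 0, 0, 0, 1]


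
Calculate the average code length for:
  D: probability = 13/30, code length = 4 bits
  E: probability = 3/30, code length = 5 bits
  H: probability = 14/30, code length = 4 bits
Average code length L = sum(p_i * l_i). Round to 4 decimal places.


Weighted contributions p_i * l_i:
  D: (13/30) * 4 = 52/30
  E: (3/30) * 5 = 15/30
  H: (14/30) * 4 = 56/30
Sum = (52 + 15 + 56)/30 = 123/30

L = 123/30 = 4.1000 bits/symbol


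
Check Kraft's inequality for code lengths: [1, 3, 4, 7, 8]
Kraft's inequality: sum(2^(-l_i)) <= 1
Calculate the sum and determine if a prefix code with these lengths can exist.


Sum = 2^(-1) + 2^(-3) + 2^(-4) + 2^(-7) + 2^(-8)
    = 0.5 + 0.125 + 0.0625 + 0.0078125 + 0.00390625
    = 179/256 = 0.69921875
Since 0.69921875 <= 1, Kraft's inequality IS satisfied.
A prefix code with these lengths CAN exist.

Kraft sum = 0.69921875. Satisfied.


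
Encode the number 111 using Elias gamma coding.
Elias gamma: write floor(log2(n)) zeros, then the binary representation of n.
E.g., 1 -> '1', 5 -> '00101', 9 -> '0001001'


num_bits = floor(log2(111)) + 1 = 7
leading_zeros = num_bits - 1 = 6
binary(111) = 1101111

Elias gamma(111) = '000000' + '1101111' = 0000001101111 (13 bits)


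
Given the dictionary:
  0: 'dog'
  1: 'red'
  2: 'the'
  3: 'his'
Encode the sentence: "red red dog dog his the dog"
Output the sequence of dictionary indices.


Look up each word in the dictionary:
  'red' -> 1
  'red' -> 1
  'dog' -> 0
  'dog' -> 0
  'his' -> 3
  'the' -> 2
  'dog' -> 0

Encoded: [1, 1, 0, 0, 3, 2, 0]


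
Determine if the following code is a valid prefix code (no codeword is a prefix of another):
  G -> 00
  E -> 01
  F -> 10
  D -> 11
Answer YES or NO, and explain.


Checking each pair (does one codeword prefix another?):
  G='00' vs E='01': no prefix
  G='00' vs F='10': no prefix
  G='00' vs D='11': no prefix
  E='01' vs G='00': no prefix
  E='01' vs F='10': no prefix
  E='01' vs D='11': no prefix
  F='10' vs G='00': no prefix
  F='10' vs E='01': no prefix
  F='10' vs D='11': no prefix
  D='11' vs G='00': no prefix
  D='11' vs E='01': no prefix
  D='11' vs F='10': no prefix
No violation found over all pairs.

YES -- this is a valid prefix code. No codeword is a prefix of any other codeword.


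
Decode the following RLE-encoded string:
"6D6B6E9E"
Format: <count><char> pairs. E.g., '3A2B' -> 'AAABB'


Expanding each <count><char> pair:
  6D -> 'DDDDDD'
  6B -> 'BBBBBB'
  6E -> 'EEEEEE'
  9E -> 'EEEEEEEEE'

Decoded = DDDDDDBBBBBBEEEEEEEEEEEEEEE


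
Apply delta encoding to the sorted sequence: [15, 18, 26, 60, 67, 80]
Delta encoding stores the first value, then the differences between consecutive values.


First value: 15
Deltas:
  18 - 15 = 3
  26 - 18 = 8
  60 - 26 = 34
  67 - 60 = 7
  80 - 67 = 13


Delta encoded: [15, 3, 8, 34, 7, 13]


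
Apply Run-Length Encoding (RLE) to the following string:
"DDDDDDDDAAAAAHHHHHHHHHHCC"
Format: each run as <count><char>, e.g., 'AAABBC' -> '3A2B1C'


Scanning runs left to right:
  i=0: run of 'D' x 8 -> '8D'
  i=8: run of 'A' x 5 -> '5A'
  i=13: run of 'H' x 10 -> '10H'
  i=23: run of 'C' x 2 -> '2C'

RLE = 8D5A10H2C


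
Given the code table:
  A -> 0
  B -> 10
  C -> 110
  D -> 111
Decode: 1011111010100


Decoding:
10 -> B
111 -> D
110 -> C
10 -> B
10 -> B
0 -> A


Result: BDCBBA


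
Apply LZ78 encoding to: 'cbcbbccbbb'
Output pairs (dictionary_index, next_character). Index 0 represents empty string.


LZ78 encoding steps:
Dictionary: {0: ''}
Step 1: w='' (idx 0), next='c' -> output (0, 'c'), add 'c' as idx 1
Step 2: w='' (idx 0), next='b' -> output (0, 'b'), add 'b' as idx 2
Step 3: w='c' (idx 1), next='b' -> output (1, 'b'), add 'cb' as idx 3
Step 4: w='b' (idx 2), next='c' -> output (2, 'c'), add 'bc' as idx 4
Step 5: w='cb' (idx 3), next='b' -> output (3, 'b'), add 'cbb' as idx 5
Step 6: w='b' (idx 2), end of input -> output (2, '')


Encoded: [(0, 'c'), (0, 'b'), (1, 'b'), (2, 'c'), (3, 'b'), (2, '')]


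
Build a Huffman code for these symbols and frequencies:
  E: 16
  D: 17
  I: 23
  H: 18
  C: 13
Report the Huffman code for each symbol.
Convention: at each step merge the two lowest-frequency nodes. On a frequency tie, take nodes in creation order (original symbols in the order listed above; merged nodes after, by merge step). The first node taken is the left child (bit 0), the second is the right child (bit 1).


Huffman tree construction:
Step 1: Merge C(13) + E(16) = 29
Step 2: Merge D(17) + H(18) = 35
Step 3: Merge I(23) + (C+E)(29) = 52
Step 4: Merge (D+H)(35) + (I+(C+E))(52) = 87
Read each symbol's code off the tree from the root (left child = 0, right child = 1).

Codes:
  E: 111 (length 3)
  D: 00 (length 2)
  I: 10 (length 2)
  H: 01 (length 2)
  C: 110 (length 3)
Average code length: 203/87 = 2.3333 bits/symbol


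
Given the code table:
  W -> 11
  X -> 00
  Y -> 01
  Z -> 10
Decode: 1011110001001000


Decoding:
10 -> Z
11 -> W
11 -> W
00 -> X
01 -> Y
00 -> X
10 -> Z
00 -> X


Result: ZWWXYXZX


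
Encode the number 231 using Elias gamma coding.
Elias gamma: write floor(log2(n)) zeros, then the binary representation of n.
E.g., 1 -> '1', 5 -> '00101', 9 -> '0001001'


num_bits = floor(log2(231)) + 1 = 8
leading_zeros = num_bits - 1 = 7
binary(231) = 11100111

Elias gamma(231) = '0000000' + '11100111' = 000000011100111 (15 bits)


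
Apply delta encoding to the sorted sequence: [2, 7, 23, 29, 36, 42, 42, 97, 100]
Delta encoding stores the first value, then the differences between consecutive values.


First value: 2
Deltas:
  7 - 2 = 5
  23 - 7 = 16
  29 - 23 = 6
  36 - 29 = 7
  42 - 36 = 6
  42 - 42 = 0
  97 - 42 = 55
  100 - 97 = 3


Delta encoded: [2, 5, 16, 6, 7, 6, 0, 55, 3]


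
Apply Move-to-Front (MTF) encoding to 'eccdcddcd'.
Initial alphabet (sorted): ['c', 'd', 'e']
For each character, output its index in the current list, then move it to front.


MTF encoding:
'e': index 2 in ['c', 'd', 'e'] -> ['e', 'c', 'd']
'c': index 1 in ['e', 'c', 'd'] -> ['c', 'e', 'd']
'c': index 0 in ['c', 'e', 'd'] -> ['c', 'e', 'd']
'd': index 2 in ['c', 'e', 'd'] -> ['d', 'c', 'e']
'c': index 1 in ['d', 'c', 'e'] -> ['c', 'd', 'e']
'd': index 1 in ['c', 'd', 'e'] -> ['d', 'c', 'e']
'd': index 0 in ['d', 'c', 'e'] -> ['d', 'c', 'e']
'c': index 1 in ['d', 'c', 'e'] -> ['c', 'd', 'e']
'd': index 1 in ['c', 'd', 'e'] -> ['d', 'c', 'e']


Output: [2, 1, 0, 2, 1, 1, 0, 1, 1]


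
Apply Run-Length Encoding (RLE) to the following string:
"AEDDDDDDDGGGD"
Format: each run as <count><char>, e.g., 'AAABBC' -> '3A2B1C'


Scanning runs left to right:
  i=0: run of 'A' x 1 -> '1A'
  i=1: run of 'E' x 1 -> '1E'
  i=2: run of 'D' x 7 -> '7D'
  i=9: run of 'G' x 3 -> '3G'
  i=12: run of 'D' x 1 -> '1D'

RLE = 1A1E7D3G1D


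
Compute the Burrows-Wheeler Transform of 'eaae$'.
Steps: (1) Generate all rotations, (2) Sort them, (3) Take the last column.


Rotations (sorted):
  0: $eaae -> last char: e
  1: aae$e -> last char: e
  2: ae$ea -> last char: a
  3: e$eaa -> last char: a
  4: eaae$ -> last char: $


BWT = eeaa$


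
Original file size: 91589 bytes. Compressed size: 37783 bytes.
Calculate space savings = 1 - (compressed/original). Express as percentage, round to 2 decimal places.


ratio = compressed/original = 37783/91589 = 0.412528
savings = 1 - ratio = 1 - 0.412528 = 0.587472
as a percentage: 0.587472 * 100 = 58.75%

Space savings = 1 - 37783/91589 = 58.75%


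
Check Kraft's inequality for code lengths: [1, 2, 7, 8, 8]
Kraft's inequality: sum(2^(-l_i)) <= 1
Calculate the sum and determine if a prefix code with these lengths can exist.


Sum = 2^(-1) + 2^(-2) + 2^(-7) + 2^(-8) + 2^(-8)
    = 0.5 + 0.25 + 0.0078125 + 0.00390625 + 0.00390625
    = 196/256 = 0.765625
Since 0.765625 <= 1, Kraft's inequality IS satisfied.
A prefix code with these lengths CAN exist.

Kraft sum = 0.765625. Satisfied.


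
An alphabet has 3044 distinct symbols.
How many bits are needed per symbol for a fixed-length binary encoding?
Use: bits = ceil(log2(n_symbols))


log2(3044) = 11.5718
Bracket: 2^11 = 2048 < 3044 <= 2^12 = 4096
So ceil(log2(3044)) = 12

bits = ceil(log2(3044)) = ceil(11.5718) = 12 bits


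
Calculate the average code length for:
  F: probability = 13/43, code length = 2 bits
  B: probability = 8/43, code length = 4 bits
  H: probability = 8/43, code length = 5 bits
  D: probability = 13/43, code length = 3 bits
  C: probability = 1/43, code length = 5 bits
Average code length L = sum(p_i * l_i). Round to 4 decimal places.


Weighted contributions p_i * l_i:
  F: (13/43) * 2 = 26/43
  B: (8/43) * 4 = 32/43
  H: (8/43) * 5 = 40/43
  D: (13/43) * 3 = 39/43
  C: (1/43) * 5 = 5/43
Sum = (26 + 32 + 40 + 39 + 5)/43 = 142/43

L = 142/43 = 3.3023 bits/symbol


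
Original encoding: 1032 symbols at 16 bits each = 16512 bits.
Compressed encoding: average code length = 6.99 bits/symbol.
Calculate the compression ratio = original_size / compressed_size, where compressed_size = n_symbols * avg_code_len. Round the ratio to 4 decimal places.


original_size = n_symbols * orig_bits = 1032 * 16 = 16512 bits
compressed_size = n_symbols * avg_code_len = 1032 * 6.99 = 7213.68 bits
ratio = original_size / compressed_size = 16512 / 7213.68 = 2.289

Compression ratio = 2.289


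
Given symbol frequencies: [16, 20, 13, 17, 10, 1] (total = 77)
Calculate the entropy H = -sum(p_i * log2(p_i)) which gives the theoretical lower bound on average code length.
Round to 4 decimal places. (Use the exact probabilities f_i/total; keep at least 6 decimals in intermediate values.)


Per-symbol terms -p_i * log2(p_i) with p_i = f_i/77:
  p = 16/77 = 0.207792: log2(p) = -2.266787, -p*log2(p) = 0.471021
  p = 20/77 = 0.259740: log2(p) = -1.944858, -p*log2(p) = 0.505158
  p = 13/77 = 0.168831: log2(p) = -2.566347, -p*log2(p) = 0.433279
  p = 17/77 = 0.220779: log2(p) = -2.179324, -p*log2(p) = 0.481149
  p = 10/77 = 0.129870: log2(p) = -2.944858, -p*log2(p) = 0.382449
  p = 1/77 = 0.012987: log2(p) = -6.266787, -p*log2(p) = 0.081387
H = 0.471021 + 0.505158 + 0.433279 + 0.481149 + 0.382449 + 0.081387 = 2.354443

H = 2.3544 bits/symbol


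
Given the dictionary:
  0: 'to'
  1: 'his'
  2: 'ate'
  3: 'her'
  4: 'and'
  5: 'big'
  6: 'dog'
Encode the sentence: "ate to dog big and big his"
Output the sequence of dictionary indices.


Look up each word in the dictionary:
  'ate' -> 2
  'to' -> 0
  'dog' -> 6
  'big' -> 5
  'and' -> 4
  'big' -> 5
  'his' -> 1

Encoded: [2, 0, 6, 5, 4, 5, 1]


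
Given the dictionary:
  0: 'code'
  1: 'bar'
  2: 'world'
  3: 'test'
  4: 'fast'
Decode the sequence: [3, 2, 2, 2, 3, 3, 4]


Look up each index in the dictionary:
  3 -> 'test'
  2 -> 'world'
  2 -> 'world'
  2 -> 'world'
  3 -> 'test'
  3 -> 'test'
  4 -> 'fast'

Decoded: "test world world world test test fast"


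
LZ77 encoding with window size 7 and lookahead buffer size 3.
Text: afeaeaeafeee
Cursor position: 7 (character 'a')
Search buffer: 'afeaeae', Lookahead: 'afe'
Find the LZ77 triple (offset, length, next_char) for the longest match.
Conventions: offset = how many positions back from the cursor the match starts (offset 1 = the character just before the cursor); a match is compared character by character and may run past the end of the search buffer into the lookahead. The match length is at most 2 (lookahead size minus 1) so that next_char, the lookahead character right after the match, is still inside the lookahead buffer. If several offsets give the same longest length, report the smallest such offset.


Try each offset into the search buffer:
  offset=1 (pos 6, char 'e'): match length 0
  offset=2 (pos 5, char 'a'): match length 1
  offset=3 (pos 4, char 'e'): match length 0
  offset=4 (pos 3, char 'a'): match length 1
  offset=5 (pos 2, char 'e'): match length 0
  offset=6 (pos 1, char 'f'): match length 0
  offset=7 (pos 0, char 'a'): match length 2
Longest match has length 2 at offset 7.
next_char = character at position 7 + 2 = 9 -> 'e'

Best match: offset=7, length=2 (matching 'af' starting at position 0)
LZ77 triple: (7, 2, 'e')


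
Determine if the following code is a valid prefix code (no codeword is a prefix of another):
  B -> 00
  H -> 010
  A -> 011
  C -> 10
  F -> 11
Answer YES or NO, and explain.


Checking each pair (does one codeword prefix another?):
  B='00' vs H='010': no prefix
  B='00' vs A='011': no prefix
  B='00' vs C='10': no prefix
  B='00' vs F='11': no prefix
  H='010' vs B='00': no prefix
  H='010' vs A='011': no prefix
  H='010' vs C='10': no prefix
  H='010' vs F='11': no prefix
  A='011' vs B='00': no prefix
  A='011' vs H='010': no prefix
  A='011' vs C='10': no prefix
  A='011' vs F='11': no prefix
  C='10' vs B='00': no prefix
  C='10' vs H='010': no prefix
  C='10' vs A='011': no prefix
  C='10' vs F='11': no prefix
  F='11' vs B='00': no prefix
  F='11' vs H='010': no prefix
  F='11' vs A='011': no prefix
  F='11' vs C='10': no prefix
No violation found over all pairs.

YES -- this is a valid prefix code. No codeword is a prefix of any other codeword.


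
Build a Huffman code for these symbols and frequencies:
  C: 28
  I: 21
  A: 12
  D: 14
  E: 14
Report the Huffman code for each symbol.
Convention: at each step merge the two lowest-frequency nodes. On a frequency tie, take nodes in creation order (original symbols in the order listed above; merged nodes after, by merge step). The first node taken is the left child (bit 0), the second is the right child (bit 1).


Huffman tree construction:
Step 1: Merge A(12) + D(14) = 26
Step 2: Merge E(14) + I(21) = 35
Step 3: Merge (A+D)(26) + C(28) = 54
Step 4: Merge (E+I)(35) + ((A+D)+C)(54) = 89
Read each symbol's code off the tree from the root (left child = 0, right child = 1).

Codes:
  C: 11 (length 2)
  I: 01 (length 2)
  A: 100 (length 3)
  D: 101 (length 3)
  E: 00 (length 2)
Average code length: 204/89 = 2.2921 bits/symbol


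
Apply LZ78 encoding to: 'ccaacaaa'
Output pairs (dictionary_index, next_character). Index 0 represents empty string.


LZ78 encoding steps:
Dictionary: {0: ''}
Step 1: w='' (idx 0), next='c' -> output (0, 'c'), add 'c' as idx 1
Step 2: w='c' (idx 1), next='a' -> output (1, 'a'), add 'ca' as idx 2
Step 3: w='' (idx 0), next='a' -> output (0, 'a'), add 'a' as idx 3
Step 4: w='ca' (idx 2), next='a' -> output (2, 'a'), add 'caa' as idx 4
Step 5: w='a' (idx 3), end of input -> output (3, '')


Encoded: [(0, 'c'), (1, 'a'), (0, 'a'), (2, 'a'), (3, '')]


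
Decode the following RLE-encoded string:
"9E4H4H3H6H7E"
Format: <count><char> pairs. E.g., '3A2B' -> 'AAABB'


Expanding each <count><char> pair:
  9E -> 'EEEEEEEEE'
  4H -> 'HHHH'
  4H -> 'HHHH'
  3H -> 'HHH'
  6H -> 'HHHHHH'
  7E -> 'EEEEEEE'

Decoded = EEEEEEEEEHHHHHHHHHHHHHHHHHEEEEEEE


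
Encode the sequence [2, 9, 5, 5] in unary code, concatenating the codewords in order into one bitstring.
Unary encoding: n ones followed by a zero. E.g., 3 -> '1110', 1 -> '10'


Encode each number as n ones followed by a terminating 0:
  2 -> 110 (3 bits)
  9 -> 1111111110 (10 bits)
  5 -> 111110 (6 bits)
  5 -> 111110 (6 bits)
Total length = 3 + 10 + 6 + 6 = 25 bits.

Unary([2, 9, 5, 5]) = 1101111111110111110111110 (25 bits)


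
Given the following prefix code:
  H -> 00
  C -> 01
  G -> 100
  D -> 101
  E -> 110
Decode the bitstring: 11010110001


Decoding step by step:
Bits 110 -> E
Bits 101 -> D
Bits 100 -> G
Bits 01 -> C


Decoded message: EDGC


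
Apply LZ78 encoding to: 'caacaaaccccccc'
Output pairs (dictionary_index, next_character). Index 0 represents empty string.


LZ78 encoding steps:
Dictionary: {0: ''}
Step 1: w='' (idx 0), next='c' -> output (0, 'c'), add 'c' as idx 1
Step 2: w='' (idx 0), next='a' -> output (0, 'a'), add 'a' as idx 2
Step 3: w='a' (idx 2), next='c' -> output (2, 'c'), add 'ac' as idx 3
Step 4: w='a' (idx 2), next='a' -> output (2, 'a'), add 'aa' as idx 4
Step 5: w='ac' (idx 3), next='c' -> output (3, 'c'), add 'acc' as idx 5
Step 6: w='c' (idx 1), next='c' -> output (1, 'c'), add 'cc' as idx 6
Step 7: w='cc' (idx 6), next='c' -> output (6, 'c'), add 'ccc' as idx 7


Encoded: [(0, 'c'), (0, 'a'), (2, 'c'), (2, 'a'), (3, 'c'), (1, 'c'), (6, 'c')]


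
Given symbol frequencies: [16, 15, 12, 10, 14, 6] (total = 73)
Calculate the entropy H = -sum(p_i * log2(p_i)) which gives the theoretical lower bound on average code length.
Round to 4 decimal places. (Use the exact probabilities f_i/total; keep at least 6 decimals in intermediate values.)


Per-symbol terms -p_i * log2(p_i) with p_i = f_i/73:
  p = 16/73 = 0.219178: log2(p) = -2.189825, -p*log2(p) = 0.479962
  p = 15/73 = 0.205479: log2(p) = -2.282934, -p*log2(p) = 0.469096
  p = 12/73 = 0.164384: log2(p) = -2.604862, -p*log2(p) = 0.428197
  p = 10/73 = 0.136986: log2(p) = -2.867896, -p*log2(p) = 0.392863
  p = 14/73 = 0.191781: log2(p) = -2.382470, -p*log2(p) = 0.456912
  p = 6/73 = 0.082192: log2(p) = -3.604862, -p*log2(p) = 0.296290
H = 0.479962 + 0.469096 + 0.428197 + 0.392863 + 0.456912 + 0.296290 = 2.523320

H = 2.5233 bits/symbol
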